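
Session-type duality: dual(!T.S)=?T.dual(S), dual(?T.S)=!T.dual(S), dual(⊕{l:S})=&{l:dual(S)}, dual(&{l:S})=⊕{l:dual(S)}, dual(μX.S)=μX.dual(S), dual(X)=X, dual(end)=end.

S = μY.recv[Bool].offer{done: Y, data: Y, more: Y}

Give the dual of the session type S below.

μY.send[Bool].select{done: Y, data: Y, more: Y}

μY → μY  (rec unchanged)
  recv[Bool] → send[Bool]
    offer{done,data,more} → select{done,data,more}  (external→internal)
      • done:
        Y ↦ Y
      • data:
        Y ↦ Y
      • more:
        Y ↦ Y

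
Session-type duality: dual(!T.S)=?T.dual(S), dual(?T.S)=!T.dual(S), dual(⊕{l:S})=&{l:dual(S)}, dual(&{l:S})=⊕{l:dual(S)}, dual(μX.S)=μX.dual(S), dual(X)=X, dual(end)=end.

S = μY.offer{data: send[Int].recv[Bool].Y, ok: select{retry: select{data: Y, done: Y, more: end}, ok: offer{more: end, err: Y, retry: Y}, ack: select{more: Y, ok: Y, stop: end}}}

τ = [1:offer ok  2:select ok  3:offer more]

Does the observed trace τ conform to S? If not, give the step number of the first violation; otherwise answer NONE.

NONE

[1] offer ok  match  residual = select{retry: select{data: μY.…, done: μY.…, more: end}, ok: offer{more: end, err: μY.…, retry: μY.…}, ack: select{more: μY.…, ok: μY.…, stop: end}}
[2] select ok  match  residual = offer{more: end, err: μY.…, retry: μY.…}
[3] offer more  match  residual = end
trace exhausted — no violation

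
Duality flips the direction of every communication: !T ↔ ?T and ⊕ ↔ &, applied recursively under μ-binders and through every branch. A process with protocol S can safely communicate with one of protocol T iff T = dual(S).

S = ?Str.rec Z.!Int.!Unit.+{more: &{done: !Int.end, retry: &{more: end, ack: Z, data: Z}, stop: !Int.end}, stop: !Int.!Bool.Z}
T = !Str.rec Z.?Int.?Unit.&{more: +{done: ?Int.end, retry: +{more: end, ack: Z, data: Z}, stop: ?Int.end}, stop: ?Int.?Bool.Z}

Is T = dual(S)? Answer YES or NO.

YES

?Str vs !Str  ✓
  rec Z vs rec Z  ✓ (rec unchanged)
    !Int vs ?Int  ✓
      !Unit vs ?Unit  ✓
        +{more,stop} vs &{more,stop}  ✓ same labels
          [more]
            &{done,retry,stop} vs +{done,retry,stop}  ✓ same labels
              [done]
                !Int vs ?Int  ✓
                  end vs end  ✓
              [retry]
                &{more,ack,data} vs +{more,ack,data}  ✓ same labels
                  [more]
                    end vs end  ✓
                  [ack]
                    Z vs Z  ✓
                  [data]
                    Z vs Z  ✓
              [stop]
                !Int vs ?Int  ✓
                  end vs end  ✓
          [stop]
            !Int vs ?Int  ✓
              !Bool vs ?Bool  ✓
                Z vs Z  ✓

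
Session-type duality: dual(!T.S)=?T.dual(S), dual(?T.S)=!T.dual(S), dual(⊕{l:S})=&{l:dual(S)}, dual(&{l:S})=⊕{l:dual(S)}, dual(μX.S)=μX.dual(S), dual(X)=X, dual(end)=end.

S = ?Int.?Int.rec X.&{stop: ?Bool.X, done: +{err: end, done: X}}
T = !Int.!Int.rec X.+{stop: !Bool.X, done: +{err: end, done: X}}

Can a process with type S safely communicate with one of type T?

?Int vs !Int  ✓
  ?Int vs !Int  ✓
    rec X vs rec X  ✓ (rec unchanged)
      &{stop,done} vs +{stop,done}  ✓ labels match
        • stop:
          ?Bool vs !Bool  ✓
            X vs X  ✓
        • done:
          +{err,done} vs +{err,done}  ✗ choice polarity not flipped — not dual

NO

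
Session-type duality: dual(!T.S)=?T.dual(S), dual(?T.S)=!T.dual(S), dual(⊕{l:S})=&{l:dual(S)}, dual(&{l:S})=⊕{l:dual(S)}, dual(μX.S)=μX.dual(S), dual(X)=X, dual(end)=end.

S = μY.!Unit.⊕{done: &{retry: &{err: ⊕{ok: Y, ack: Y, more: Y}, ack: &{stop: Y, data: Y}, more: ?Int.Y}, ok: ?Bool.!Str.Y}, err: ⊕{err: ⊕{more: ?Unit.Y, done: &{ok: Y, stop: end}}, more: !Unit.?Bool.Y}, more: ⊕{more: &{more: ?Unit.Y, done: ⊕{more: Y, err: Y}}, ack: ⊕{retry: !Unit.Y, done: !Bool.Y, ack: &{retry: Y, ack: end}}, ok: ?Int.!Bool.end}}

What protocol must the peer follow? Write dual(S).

μY.?Unit.&{done: ⊕{retry: ⊕{err: &{ok: Y, ack: Y, more: Y}, ack: ⊕{stop: Y, data: Y}, more: !Int.Y}, ok: !Bool.?Str.Y}, err: &{err: &{more: !Unit.Y, done: ⊕{ok: Y, stop: end}}, more: ?Unit.!Bool.Y}, more: &{more: ⊕{more: !Unit.Y, done: &{more: Y, err: Y}}, ack: &{retry: ?Unit.Y, done: ?Bool.Y, ack: ⊕{retry: Y, ack: end}}, ok: !Int.?Bool.end}}

μY → μY  (μ self-dual)
  !Unit → ?Unit
    ⊕{done,err,more} → &{done,err,more}  (select→offer)
      • done:
        &{retry,ok} → ⊕{retry,ok}  (external→internal)
          • retry:
            &{err,ack,more} → ⊕{err,ack,more}  (external→internal)
              • err:
                ⊕{ok,ack,more} → &{ok,ack,more}  (select→offer)
                  • ok:
                    Y self-dual
                  • ack:
                    Y self-dual
                  • more:
                    Y self-dual
              • ack:
                &{stop,data} → ⊕{stop,data}  (external→internal)
                  • stop:
                    Y self-dual
                  • data:
                    Y self-dual
              • more:
                ?Int → !Int
                  Y self-dual
          • ok:
            ?Bool → !Bool
              !Str → ?Str
                Y self-dual
      • err:
        ⊕{err,more} → &{err,more}  (select→offer)
          • err:
            ⊕{more,done} → &{more,done}  (select→offer)
              • more:
                ?Unit → !Unit
                  Y self-dual
              • done:
                &{ok,stop} → ⊕{ok,stop}  (external→internal)
                  • ok:
                    Y self-dual
                  • stop:
                    end self-dual
          • more:
            !Unit → ?Unit
              ?Bool → !Bool
                Y self-dual
      • more:
        ⊕{more,ack,ok} → &{more,ack,ok}  (select→offer)
          • more:
            &{more,done} → ⊕{more,done}  (external→internal)
              • more:
                ?Unit → !Unit
                  Y self-dual
              • done:
                ⊕{more,err} → &{more,err}  (select→offer)
                  • more:
                    Y self-dual
                  • err:
                    Y self-dual
          • ack:
            ⊕{retry,done,ack} → &{retry,done,ack}  (select→offer)
              • retry:
                !Unit → ?Unit
                  Y self-dual
              • done:
                !Bool → ?Bool
                  Y self-dual
              • ack:
                &{retry,ack} → ⊕{retry,ack}  (external→internal)
                  • retry:
                    Y self-dual
                  • ack:
                    end self-dual
          • ok:
            ?Int → !Int
              !Bool → ?Bool
                end self-dual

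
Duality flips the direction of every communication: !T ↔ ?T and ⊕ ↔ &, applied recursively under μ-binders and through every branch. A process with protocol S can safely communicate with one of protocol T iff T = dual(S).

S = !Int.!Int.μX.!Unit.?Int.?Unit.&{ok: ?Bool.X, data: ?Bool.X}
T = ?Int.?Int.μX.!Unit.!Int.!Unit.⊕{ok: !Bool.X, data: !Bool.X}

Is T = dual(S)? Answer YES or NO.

!Int vs ?Int  ok
  !Int vs ?Int  ok
    μX vs μX  ok (μ self-dual)
      !Unit vs !Unit  ✗ same direction on both sides — not dual

NO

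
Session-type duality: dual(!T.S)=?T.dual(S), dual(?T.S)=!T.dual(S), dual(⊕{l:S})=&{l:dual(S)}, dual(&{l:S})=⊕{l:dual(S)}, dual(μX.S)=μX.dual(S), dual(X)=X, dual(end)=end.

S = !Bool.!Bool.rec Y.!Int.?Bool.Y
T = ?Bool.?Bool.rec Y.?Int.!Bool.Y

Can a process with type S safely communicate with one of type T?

YES

!Bool ‖ ?Bool  match
  !Bool ‖ ?Bool  match
    rec Y ‖ rec Y  match (μ self-dual)
      !Int ‖ ?Int  match
        ?Bool ‖ !Bool  match
          Y ‖ Y  match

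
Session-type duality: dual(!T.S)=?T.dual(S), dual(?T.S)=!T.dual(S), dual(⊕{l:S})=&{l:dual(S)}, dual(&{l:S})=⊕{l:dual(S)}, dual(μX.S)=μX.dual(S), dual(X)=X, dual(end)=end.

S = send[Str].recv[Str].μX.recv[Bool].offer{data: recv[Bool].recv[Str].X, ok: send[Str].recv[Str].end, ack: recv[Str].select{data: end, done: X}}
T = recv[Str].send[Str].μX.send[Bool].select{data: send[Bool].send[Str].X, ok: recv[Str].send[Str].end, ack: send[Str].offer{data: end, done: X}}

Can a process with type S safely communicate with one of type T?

send[Str] vs recv[Str]  ✓
  recv[Str] vs send[Str]  ✓
    μX vs μX  ✓ (binder kept)
      recv[Bool] vs send[Bool]  ✓
        offer{data,ok,ack} vs select{data,ok,ack}  ✓ labels match
          case data:
            recv[Bool] vs send[Bool]  ✓
              recv[Str] vs send[Str]  ✓
                X vs X  ✓
          case ok:
            send[Str] vs recv[Str]  ✓
              recv[Str] vs send[Str]  ✓
                end vs end  ✓
          case ack:
            recv[Str] vs send[Str]  ✓
              select{data,done} vs offer{data,done}  ✓ labels match
                case data:
                  end vs end  ✓
                case done:
                  X vs X  ✓

YES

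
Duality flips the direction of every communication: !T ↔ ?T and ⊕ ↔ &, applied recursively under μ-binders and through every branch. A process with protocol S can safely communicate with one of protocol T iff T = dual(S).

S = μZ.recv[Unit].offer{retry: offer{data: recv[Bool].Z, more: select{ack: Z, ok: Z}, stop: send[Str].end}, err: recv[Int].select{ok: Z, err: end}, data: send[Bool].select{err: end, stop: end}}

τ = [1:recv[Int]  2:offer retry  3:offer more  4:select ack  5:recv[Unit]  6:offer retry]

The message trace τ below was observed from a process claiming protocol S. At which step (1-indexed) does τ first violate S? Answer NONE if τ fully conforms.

1

step 1: got recv[Int], protocol expects recv[Unit]  ✗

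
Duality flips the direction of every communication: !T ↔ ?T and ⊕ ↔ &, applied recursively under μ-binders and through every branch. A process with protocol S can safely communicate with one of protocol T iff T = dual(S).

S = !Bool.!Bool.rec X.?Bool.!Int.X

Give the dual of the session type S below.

!Bool ↦ ?Bool
  !Bool ↦ ?Bool
    rec X ↦ rec X  (μ self-dual)
      ?Bool ↦ !Bool
        !Int ↦ ?Int
          X ↦ X

?Bool.?Bool.rec X.!Bool.?Int.X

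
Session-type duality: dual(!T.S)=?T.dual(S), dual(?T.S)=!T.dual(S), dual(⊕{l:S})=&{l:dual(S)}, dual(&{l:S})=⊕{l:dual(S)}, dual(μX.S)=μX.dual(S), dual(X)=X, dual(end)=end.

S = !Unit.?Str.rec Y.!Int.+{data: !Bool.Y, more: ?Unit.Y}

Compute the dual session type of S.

!Unit ↦ ?Unit
  ?Str ↦ !Str
    rec Y ↦ rec Y  (binder kept)
      !Int ↦ ?Int
        +{data,more} ↦ &{data,more}  (internal→external)
          • data:
            !Bool ↦ ?Bool
              Y ↦ Y
          • more:
            ?Unit ↦ !Unit
              Y ↦ Y

?Unit.!Str.rec Y.?Int.&{data: ?Bool.Y, more: !Unit.Y}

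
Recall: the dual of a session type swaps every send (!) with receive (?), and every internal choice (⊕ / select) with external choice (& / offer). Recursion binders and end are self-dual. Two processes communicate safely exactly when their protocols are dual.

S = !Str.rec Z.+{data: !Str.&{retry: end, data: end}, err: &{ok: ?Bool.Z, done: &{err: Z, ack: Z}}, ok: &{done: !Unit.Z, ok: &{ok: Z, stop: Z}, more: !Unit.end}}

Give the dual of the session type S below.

!Str = ?Str
  rec Z = rec Z  (μ self-dual)
    +{data,err,ok} = &{data,err,ok}  (internal→external)
      [data]
        !Str = ?Str
          &{retry,data} = +{retry,data}  (&→⊕)
            [retry]
              end ↦ end
            [data]
              end ↦ end
      [err]
        &{ok,done} = +{ok,done}  (&→⊕)
          [ok]
            ?Bool = !Bool
              Z ↦ Z
          [done]
            &{err,ack} = +{err,ack}  (&→⊕)
              [err]
                Z ↦ Z
              [ack]
                Z ↦ Z
      [ok]
        &{done,ok,more} = +{done,ok,more}  (&→⊕)
          [done]
            !Unit = ?Unit
              Z ↦ Z
          [ok]
            &{ok,stop} = +{ok,stop}  (&→⊕)
              [ok]
                Z ↦ Z
              [stop]
                Z ↦ Z
          [more]
            !Unit = ?Unit
              end ↦ end

?Str.rec Z.&{data: ?Str.+{retry: end, data: end}, err: +{ok: !Bool.Z, done: +{err: Z, ack: Z}}, ok: +{done: ?Unit.Z, ok: +{ok: Z, stop: Z}, more: ?Unit.end}}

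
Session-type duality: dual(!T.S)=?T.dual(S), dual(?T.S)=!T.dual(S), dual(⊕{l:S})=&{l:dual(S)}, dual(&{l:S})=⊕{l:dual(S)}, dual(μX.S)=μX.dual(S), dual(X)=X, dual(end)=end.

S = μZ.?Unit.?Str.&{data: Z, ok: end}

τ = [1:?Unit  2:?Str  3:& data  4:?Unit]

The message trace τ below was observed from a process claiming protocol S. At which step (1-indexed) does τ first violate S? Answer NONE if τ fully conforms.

NONE

[1] ?Unit  match  state: ?Str.&{data: μZ.…, ok: end}
[2] ?Str  match  state: &{data: μZ.…, ok: end}
[3] & data  match  state: μZ.…
[4] ?Unit  match  state: ?Str.&{data: μZ.…, ok: end}
τ conforms to S (length 4)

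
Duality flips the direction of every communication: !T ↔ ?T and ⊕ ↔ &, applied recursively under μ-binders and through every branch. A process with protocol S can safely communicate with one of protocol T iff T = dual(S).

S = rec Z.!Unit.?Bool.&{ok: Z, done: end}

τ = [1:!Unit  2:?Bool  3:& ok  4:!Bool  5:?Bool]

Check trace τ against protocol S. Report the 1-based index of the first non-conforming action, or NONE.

[1] !Unit  ok  now at ?Bool.&{ok: rec Z.…, done: end}
[2] ?Bool  ok  now at &{ok: rec Z.…, done: end}
[3] & ok  ok  now at rec Z.…
[4] got !Bool, protocol expects !Unit  ✗

4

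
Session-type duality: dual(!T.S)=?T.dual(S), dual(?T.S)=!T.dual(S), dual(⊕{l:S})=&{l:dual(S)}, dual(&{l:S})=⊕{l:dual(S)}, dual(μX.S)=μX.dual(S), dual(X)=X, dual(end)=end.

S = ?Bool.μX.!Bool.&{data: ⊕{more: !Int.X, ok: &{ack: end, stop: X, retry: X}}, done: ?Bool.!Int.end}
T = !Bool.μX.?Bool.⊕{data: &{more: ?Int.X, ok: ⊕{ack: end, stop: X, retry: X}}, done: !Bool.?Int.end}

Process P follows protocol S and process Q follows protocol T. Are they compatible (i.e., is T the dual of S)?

YES

?Bool ‖ !Bool  ok
  μX ‖ μX  ok (rec unchanged)
    !Bool ‖ ?Bool  ok
      &{data,done} ‖ ⊕{data,done}  ok label sets agree
        [data]
          ⊕{more,ok} ‖ &{more,ok}  ok label sets agree
            [more]
              !Int ‖ ?Int  ok
                X ‖ X  ok
            [ok]
              &{ack,stop,retry} ‖ ⊕{ack,stop,retry}  ok label sets agree
                [ack]
                  end ‖ end  ok
                [stop]
                  X ‖ X  ok
                [retry]
                  X ‖ X  ok
        [done]
          ?Bool ‖ !Bool  ok
            !Int ‖ ?Int  ok
              end ‖ end  ok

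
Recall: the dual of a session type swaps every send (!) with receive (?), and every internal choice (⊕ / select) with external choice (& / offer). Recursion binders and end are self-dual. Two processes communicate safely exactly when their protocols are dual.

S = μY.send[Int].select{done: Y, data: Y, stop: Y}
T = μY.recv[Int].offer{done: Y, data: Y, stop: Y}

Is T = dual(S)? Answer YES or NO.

μY vs μY  match (rec unchanged)
  send[Int] vs recv[Int]  match
    select{done,data,stop} vs offer{done,data,stop}  match labels match
      [done]
        Y vs Y  match
      [data]
        Y vs Y  match
      [stop]
        Y vs Y  match

YES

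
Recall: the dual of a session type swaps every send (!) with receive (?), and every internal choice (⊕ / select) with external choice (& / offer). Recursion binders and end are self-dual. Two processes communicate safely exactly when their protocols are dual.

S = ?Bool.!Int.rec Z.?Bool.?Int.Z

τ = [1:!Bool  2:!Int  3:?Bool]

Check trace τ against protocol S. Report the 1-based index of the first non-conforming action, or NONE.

1

step 1: got !Bool, protocol expects ?Bool  ✗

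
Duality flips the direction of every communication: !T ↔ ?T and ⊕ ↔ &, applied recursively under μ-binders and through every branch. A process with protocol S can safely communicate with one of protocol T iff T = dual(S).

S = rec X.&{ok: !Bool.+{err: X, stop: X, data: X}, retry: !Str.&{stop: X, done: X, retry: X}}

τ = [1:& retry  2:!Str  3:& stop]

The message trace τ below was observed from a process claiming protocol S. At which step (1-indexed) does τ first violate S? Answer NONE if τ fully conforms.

NONE

@1 & retry  match  cont: !Str.&{stop: rec X.…, done: rec X.…, retry: rec X.…}
@2 !Str  match  cont: &{stop: rec X.…, done: rec X.…, retry: rec X.…}
@3 & stop  match  cont: rec X.…
τ conforms to S (length 3)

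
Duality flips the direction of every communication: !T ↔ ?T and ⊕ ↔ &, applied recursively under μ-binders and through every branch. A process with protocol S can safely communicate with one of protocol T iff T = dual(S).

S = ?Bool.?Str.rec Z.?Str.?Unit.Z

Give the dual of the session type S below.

!Bool.!Str.rec Z.!Str.!Unit.Z

?Bool = !Bool
  ?Str = !Str
    rec Z = rec Z  (μ self-dual)
      ?Str = !Str
        ?Unit = !Unit
          Z self-dual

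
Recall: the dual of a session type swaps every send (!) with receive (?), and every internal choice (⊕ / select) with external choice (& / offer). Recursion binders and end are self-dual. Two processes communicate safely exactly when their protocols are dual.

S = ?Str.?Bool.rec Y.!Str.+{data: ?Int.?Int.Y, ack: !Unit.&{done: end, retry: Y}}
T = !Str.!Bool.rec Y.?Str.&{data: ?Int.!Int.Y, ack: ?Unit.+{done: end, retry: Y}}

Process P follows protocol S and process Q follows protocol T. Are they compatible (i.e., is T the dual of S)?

?Str ‖ !Str  ok
  ?Bool ‖ !Bool  ok
    rec Y ‖ rec Y  ok (binder kept)
      !Str ‖ ?Str  ok
        +{data,ack} ‖ &{data,ack}  ok labels match
          • data:
            ?Int ‖ ?Int  ✗ same direction on both sides — not dual

NO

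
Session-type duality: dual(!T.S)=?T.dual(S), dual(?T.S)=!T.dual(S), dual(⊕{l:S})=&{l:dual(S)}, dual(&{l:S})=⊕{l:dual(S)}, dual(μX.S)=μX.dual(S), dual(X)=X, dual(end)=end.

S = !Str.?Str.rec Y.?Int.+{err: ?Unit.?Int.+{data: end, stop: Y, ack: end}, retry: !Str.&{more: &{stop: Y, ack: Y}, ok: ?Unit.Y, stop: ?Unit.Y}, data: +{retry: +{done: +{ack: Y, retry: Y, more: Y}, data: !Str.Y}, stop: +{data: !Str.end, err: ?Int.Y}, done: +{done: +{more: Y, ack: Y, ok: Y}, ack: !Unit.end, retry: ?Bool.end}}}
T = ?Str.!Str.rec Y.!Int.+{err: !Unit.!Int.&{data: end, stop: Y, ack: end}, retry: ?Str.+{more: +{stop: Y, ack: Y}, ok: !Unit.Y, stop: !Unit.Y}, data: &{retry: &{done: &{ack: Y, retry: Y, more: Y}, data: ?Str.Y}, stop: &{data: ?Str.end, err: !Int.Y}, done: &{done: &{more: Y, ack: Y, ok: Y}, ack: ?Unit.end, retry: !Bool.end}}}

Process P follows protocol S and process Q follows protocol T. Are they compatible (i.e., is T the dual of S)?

NO

!Str | ?Str  ok
  ?Str | !Str  ok
    rec Y | rec Y  ok (binder kept)
      ?Int | !Int  ok
        +{err,retry,data} | +{err,retry,data}  ✗ choice polarity not flipped — not dual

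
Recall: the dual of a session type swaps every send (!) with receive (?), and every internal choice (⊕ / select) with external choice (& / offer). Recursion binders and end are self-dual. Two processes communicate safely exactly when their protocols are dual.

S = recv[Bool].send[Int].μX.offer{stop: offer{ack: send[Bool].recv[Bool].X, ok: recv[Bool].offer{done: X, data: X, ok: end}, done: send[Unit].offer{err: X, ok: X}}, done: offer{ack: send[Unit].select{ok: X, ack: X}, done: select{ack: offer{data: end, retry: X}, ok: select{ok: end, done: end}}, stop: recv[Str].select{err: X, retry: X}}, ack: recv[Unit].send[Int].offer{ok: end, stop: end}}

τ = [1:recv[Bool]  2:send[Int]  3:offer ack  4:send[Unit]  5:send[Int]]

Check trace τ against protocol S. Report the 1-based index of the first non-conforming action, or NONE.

4

step 1: recv[Bool]  ✓  state: send[Int].μX.…
step 2: send[Int]  ✓  state: μX.…
step 3: offer ack  ✓  state: recv[Unit].send[Int].offer{ok: end, stop: end}
step 4: got send[Unit], protocol expects recv[Unit]  ✗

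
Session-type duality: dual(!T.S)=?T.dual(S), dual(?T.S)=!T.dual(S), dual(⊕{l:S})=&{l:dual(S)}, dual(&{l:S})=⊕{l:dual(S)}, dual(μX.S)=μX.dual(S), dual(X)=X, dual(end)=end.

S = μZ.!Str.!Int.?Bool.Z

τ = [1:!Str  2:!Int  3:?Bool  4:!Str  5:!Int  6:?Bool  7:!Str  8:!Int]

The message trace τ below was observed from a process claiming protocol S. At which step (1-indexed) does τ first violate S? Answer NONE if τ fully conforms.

[1] !Str  match  cont: !Int.?Bool.μZ.…
[2] !Int  match  cont: ?Bool.μZ.…
[3] ?Bool  match  cont: μZ.…
[4] !Str  match  cont: !Int.?Bool.μZ.…
[5] !Int  match  cont: ?Bool.μZ.…
[6] ?Bool  match  cont: μZ.…
[7] !Str  match  cont: !Int.?Bool.μZ.…
[8] !Int  match  cont: ?Bool.μZ.…
trace exhausted — no violation

NONE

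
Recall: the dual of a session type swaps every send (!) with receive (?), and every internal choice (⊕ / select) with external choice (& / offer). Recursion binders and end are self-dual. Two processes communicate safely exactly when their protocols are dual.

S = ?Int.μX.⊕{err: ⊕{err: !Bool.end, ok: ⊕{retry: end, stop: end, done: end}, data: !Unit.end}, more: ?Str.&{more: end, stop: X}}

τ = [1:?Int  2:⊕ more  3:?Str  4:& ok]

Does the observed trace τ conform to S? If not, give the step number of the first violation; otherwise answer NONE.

4

step 1: ?Int  ok  residual = μX.…
step 2: ⊕ more  ok  residual = ?Str.&{more: end, stop: μX.…}
step 3: ?Str  ok  residual = &{more: end, stop: μX.…}
step 4: got & ok, protocol expects & more or & stop  ✗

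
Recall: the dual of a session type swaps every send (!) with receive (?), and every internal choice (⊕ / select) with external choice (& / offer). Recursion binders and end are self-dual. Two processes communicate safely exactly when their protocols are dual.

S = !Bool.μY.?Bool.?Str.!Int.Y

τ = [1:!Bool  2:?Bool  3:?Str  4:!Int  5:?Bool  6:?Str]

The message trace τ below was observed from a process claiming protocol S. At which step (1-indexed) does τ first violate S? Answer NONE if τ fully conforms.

NONE

@1 !Bool  ok  now at μY.…
@2 ?Bool  ok  now at ?Str.!Int.μY.…
@3 ?Str  ok  now at !Int.μY.…
@4 !Int  ok  now at μY.…
@5 ?Bool  ok  now at ?Str.!Int.μY.…
@6 ?Str  ok  now at !Int.μY.…
all 6 steps conform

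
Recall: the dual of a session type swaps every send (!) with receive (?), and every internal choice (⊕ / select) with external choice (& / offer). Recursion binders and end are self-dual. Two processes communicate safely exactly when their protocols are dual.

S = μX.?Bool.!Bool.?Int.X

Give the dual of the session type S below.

μX ↦ μX  (μ self-dual)
  ?Bool ↦ !Bool
    !Bool ↦ ?Bool
      ?Int ↦ !Int
        X self-dual

μX.!Bool.?Bool.!Int.X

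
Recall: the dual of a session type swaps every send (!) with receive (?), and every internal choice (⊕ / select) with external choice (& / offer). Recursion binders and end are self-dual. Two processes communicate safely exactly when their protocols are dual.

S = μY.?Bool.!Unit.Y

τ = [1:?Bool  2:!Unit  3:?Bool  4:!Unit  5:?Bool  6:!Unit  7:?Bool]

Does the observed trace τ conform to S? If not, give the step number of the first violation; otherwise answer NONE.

@1 ?Bool  ✓  residual = !Unit.μY.…
@2 !Unit  ✓  residual = μY.…
@3 ?Bool  ✓  residual = !Unit.μY.…
@4 !Unit  ✓  residual = μY.…
@5 ?Bool  ✓  residual = !Unit.μY.…
@6 !Unit  ✓  residual = μY.…
@7 ?Bool  ✓  residual = !Unit.μY.…
τ conforms to S (length 7)

NONE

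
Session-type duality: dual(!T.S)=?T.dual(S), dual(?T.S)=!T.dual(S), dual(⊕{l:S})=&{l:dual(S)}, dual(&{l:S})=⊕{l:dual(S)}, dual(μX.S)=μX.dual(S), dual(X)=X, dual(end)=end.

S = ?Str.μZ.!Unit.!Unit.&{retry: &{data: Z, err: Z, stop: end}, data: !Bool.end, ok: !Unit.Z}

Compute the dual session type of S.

!Str.μZ.?Unit.?Unit.⊕{retry: ⊕{data: Z, err: Z, stop: end}, data: ?Bool.end, ok: ?Unit.Z}

?Str → !Str
  μZ → μZ  (rec unchanged)
    !Unit → ?Unit
      !Unit → ?Unit
        &{retry,data,ok} → ⊕{retry,data,ok}  (external→internal)
          [retry]
            &{data,err,stop} → ⊕{data,err,stop}  (external→internal)
              [data]
                Z ↦ Z
              [err]
                Z ↦ Z
              [stop]
                end ↦ end
          [data]
            !Bool → ?Bool
              end ↦ end
          [ok]
            !Unit → ?Unit
              Z ↦ Z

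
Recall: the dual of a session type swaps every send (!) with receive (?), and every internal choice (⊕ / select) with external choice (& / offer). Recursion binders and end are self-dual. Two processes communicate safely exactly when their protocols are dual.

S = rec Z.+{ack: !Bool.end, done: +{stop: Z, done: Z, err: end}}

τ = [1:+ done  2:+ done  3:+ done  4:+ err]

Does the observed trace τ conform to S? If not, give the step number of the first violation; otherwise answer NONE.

NONE

[1] + done  match  residual = +{stop: rec Z.…, done: rec Z.…, err: end}
[2] + done  match  residual = rec Z.…
[3] + done  match  residual = +{stop: rec Z.…, done: rec Z.…, err: end}
[4] + err  match  residual = end
τ conforms to S (length 4)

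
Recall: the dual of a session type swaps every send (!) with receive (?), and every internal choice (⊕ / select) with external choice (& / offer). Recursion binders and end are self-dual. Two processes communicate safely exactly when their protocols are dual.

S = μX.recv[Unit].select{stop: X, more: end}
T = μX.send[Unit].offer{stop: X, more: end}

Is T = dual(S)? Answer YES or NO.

YES

μX ‖ μX  ✓ (rec unchanged)
  recv[Unit] ‖ send[Unit]  ✓
    select{stop,more} ‖ offer{stop,more}  ✓ same labels
      [stop]
        X ‖ X  ✓
      [more]
        end ‖ end  ✓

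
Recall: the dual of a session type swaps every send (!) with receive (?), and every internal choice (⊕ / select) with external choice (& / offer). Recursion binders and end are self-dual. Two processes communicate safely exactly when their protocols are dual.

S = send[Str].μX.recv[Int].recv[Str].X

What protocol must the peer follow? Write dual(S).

recv[Str].μX.send[Int].send[Str].X

send[Str] ↦ recv[Str]
  μX ↦ μX  (μ self-dual)
    recv[Int] ↦ send[Int]
      recv[Str] ↦ send[Str]
        dual(X) = X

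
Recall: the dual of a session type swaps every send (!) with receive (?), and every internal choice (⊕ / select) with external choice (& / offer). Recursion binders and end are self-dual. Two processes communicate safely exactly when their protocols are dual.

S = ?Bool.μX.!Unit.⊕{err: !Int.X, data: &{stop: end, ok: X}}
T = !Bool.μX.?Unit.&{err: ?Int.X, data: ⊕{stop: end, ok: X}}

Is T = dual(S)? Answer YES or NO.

?Bool vs !Bool  match
  μX vs μX  match (μ self-dual)
    !Unit vs ?Unit  match
      ⊕{err,data} vs &{err,data}  match same labels
        case err:
          !Int vs ?Int  match
            X vs X  match
        case data:
          &{stop,ok} vs ⊕{stop,ok}  match same labels
            case stop:
              end vs end  match
            case ok:
              X vs X  match

YES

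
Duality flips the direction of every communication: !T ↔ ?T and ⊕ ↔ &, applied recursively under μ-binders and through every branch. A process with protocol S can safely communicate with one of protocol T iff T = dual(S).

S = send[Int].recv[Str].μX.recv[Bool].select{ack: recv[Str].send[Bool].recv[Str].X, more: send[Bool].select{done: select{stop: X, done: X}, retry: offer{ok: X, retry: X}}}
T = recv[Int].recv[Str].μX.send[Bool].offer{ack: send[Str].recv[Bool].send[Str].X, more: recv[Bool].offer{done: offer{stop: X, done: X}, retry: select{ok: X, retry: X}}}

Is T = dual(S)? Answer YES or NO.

NO

send[Int] | recv[Int]  ok
  recv[Str] | recv[Str]  ✗ same direction on both sides — not dual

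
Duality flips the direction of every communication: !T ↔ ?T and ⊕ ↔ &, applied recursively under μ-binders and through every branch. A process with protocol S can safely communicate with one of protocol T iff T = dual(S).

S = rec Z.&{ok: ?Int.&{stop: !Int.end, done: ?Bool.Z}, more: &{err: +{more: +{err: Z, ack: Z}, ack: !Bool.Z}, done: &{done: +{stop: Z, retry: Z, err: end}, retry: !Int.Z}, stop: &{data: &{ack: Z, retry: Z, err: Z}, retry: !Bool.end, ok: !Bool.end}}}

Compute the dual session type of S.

rec Z.+{ok: !Int.+{stop: ?Int.end, done: !Bool.Z}, more: +{err: &{more: &{err: Z, ack: Z}, ack: ?Bool.Z}, done: +{done: &{stop: Z, retry: Z, err: end}, retry: ?Int.Z}, stop: +{data: +{ack: Z, retry: Z, err: Z}, retry: ?Bool.end, ok: ?Bool.end}}}

rec Z → rec Z  (μ self-dual)
  &{ok,more} → +{ok,more}  (external→internal)
    • ok:
      ?Int → !Int
        &{stop,done} → +{stop,done}  (external→internal)
          • stop:
            !Int → ?Int
              end ↦ end
          • done:
            ?Bool → !Bool
              Z ↦ Z
    • more:
      &{err,done,stop} → +{err,done,stop}  (external→internal)
        • err:
          +{more,ack} → &{more,ack}  (⊕→&)
            • more:
              +{err,ack} → &{err,ack}  (⊕→&)
                • err:
                  Z ↦ Z
                • ack:
                  Z ↦ Z
            • ack:
              !Bool → ?Bool
                Z ↦ Z
        • done:
          &{done,retry} → +{done,retry}  (external→internal)
            • done:
              +{stop,retry,err} → &{stop,retry,err}  (⊕→&)
                • stop:
                  Z ↦ Z
                • retry:
                  Z ↦ Z
                • err:
                  end ↦ end
            • retry:
              !Int → ?Int
                Z ↦ Z
        • stop:
          &{data,retry,ok} → +{data,retry,ok}  (external→internal)
            • data:
              &{ack,retry,err} → +{ack,retry,err}  (external→internal)
                • ack:
                  Z ↦ Z
                • retry:
                  Z ↦ Z
                • err:
                  Z ↦ Z
            • retry:
              !Bool → ?Bool
                end ↦ end
            • ok:
              !Bool → ?Bool
                end ↦ end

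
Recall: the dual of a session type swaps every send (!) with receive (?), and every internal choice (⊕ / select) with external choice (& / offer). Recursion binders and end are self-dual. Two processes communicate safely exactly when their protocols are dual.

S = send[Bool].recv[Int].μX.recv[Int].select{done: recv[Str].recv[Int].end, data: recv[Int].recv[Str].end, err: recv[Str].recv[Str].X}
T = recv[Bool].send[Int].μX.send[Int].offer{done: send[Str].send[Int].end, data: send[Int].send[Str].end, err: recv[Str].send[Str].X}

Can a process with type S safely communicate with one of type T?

send[Bool] | recv[Bool]  ✓
  recv[Int] | send[Int]  ✓
    μX | μX  ✓ (binder kept)
      recv[Int] | send[Int]  ✓
        select{done,data,err} | offer{done,data,err}  ✓ label sets agree
          [done]
            recv[Str] | send[Str]  ✓
              recv[Int] | send[Int]  ✓
                end | end  ✓
          [data]
            recv[Int] | send[Int]  ✓
              recv[Str] | send[Str]  ✓
                end | end  ✓
          [err]
            recv[Str] | recv[Str]  ✗ same direction on both sides — not dual

NO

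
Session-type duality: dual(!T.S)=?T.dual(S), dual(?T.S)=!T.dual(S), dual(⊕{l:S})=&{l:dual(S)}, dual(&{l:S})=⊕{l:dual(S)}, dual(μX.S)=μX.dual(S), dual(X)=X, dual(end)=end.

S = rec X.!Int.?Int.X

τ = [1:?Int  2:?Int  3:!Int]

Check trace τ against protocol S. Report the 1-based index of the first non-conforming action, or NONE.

step 1: got ?Int, protocol expects !Int  ✗

1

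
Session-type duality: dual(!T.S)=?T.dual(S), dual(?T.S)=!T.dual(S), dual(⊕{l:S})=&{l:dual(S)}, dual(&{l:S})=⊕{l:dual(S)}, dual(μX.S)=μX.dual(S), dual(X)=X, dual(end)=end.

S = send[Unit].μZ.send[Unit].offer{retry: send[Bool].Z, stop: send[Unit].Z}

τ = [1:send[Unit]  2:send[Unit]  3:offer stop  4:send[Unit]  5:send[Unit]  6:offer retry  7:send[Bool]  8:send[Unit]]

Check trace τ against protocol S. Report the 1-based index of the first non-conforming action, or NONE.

[1] send[Unit]  ✓  now at μZ.…
[2] send[Unit]  ✓  now at offer{retry: send[Bool].μZ.…, stop: send[Unit].μZ.…}
[3] offer stop  ✓  now at send[Unit].μZ.…
[4] send[Unit]  ✓  now at μZ.…
[5] send[Unit]  ✓  now at offer{retry: send[Bool].μZ.…, stop: send[Unit].μZ.…}
[6] offer retry  ✓  now at send[Bool].μZ.…
[7] send[Bool]  ✓  now at μZ.…
[8] send[Unit]  ✓  now at offer{retry: send[Bool].μZ.…, stop: send[Unit].μZ.…}
τ conforms to S (length 8)

NONE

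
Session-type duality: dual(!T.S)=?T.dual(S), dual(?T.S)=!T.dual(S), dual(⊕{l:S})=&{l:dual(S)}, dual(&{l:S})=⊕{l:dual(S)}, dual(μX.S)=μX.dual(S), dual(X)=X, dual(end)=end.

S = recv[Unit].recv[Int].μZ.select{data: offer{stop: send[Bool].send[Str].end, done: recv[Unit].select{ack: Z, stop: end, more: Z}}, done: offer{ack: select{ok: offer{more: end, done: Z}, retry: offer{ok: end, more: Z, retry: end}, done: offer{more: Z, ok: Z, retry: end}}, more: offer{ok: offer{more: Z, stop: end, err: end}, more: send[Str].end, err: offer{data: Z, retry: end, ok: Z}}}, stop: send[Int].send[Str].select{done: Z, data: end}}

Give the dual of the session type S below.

send[Unit].send[Int].μZ.offer{data: select{stop: recv[Bool].recv[Str].end, done: send[Unit].offer{ack: Z, stop: end, more: Z}}, done: select{ack: offer{ok: select{more: end, done: Z}, retry: select{ok: end, more: Z, retry: end}, done: select{more: Z, ok: Z, retry: end}}, more: select{ok: select{more: Z, stop: end, err: end}, more: recv[Str].end, err: select{data: Z, retry: end, ok: Z}}}, stop: recv[Int].recv[Str].offer{done: Z, data: end}}

recv[Unit] = send[Unit]
  recv[Int] = send[Int]
    μZ = μZ  (rec unchanged)
      select{data,done,stop} = offer{data,done,stop}  (⊕→&)
        case data:
          offer{stop,done} = select{stop,done}  (&→⊕)
            case stop:
              send[Bool] = recv[Bool]
                send[Str] = recv[Str]
                  end ↦ end
            case done:
              recv[Unit] = send[Unit]
                select{ack,stop,more} = offer{ack,stop,more}  (⊕→&)
                  case ack:
                    Z ↦ Z
                  case stop:
                    end ↦ end
                  case more:
                    Z ↦ Z
        case done:
          offer{ack,more} = select{ack,more}  (&→⊕)
            case ack:
              select{ok,retry,done} = offer{ok,retry,done}  (⊕→&)
                case ok:
                  offer{more,done} = select{more,done}  (&→⊕)
                    case more:
                      end ↦ end
                    case done:
                      Z ↦ Z
                case retry:
                  offer{ok,more,retry} = select{ok,more,retry}  (&→⊕)
                    case ok:
                      end ↦ end
                    case more:
                      Z ↦ Z
                    case retry:
                      end ↦ end
                case done:
                  offer{more,ok,retry} = select{more,ok,retry}  (&→⊕)
                    case more:
                      Z ↦ Z
                    case ok:
                      Z ↦ Z
                    case retry:
                      end ↦ end
            case more:
              offer{ok,more,err} = select{ok,more,err}  (&→⊕)
                case ok:
                  offer{more,stop,err} = select{more,stop,err}  (&→⊕)
                    case more:
                      Z ↦ Z
                    case stop:
                      end ↦ end
                    case err:
                      end ↦ end
                case more:
                  send[Str] = recv[Str]
                    end ↦ end
                case err:
                  offer{data,retry,ok} = select{data,retry,ok}  (&→⊕)
                    case data:
                      Z ↦ Z
                    case retry:
                      end ↦ end
                    case ok:
                      Z ↦ Z
        case stop:
          send[Int] = recv[Int]
            send[Str] = recv[Str]
              select{done,data} = offer{done,data}  (⊕→&)
                case done:
                  Z ↦ Z
                case data:
                  end ↦ end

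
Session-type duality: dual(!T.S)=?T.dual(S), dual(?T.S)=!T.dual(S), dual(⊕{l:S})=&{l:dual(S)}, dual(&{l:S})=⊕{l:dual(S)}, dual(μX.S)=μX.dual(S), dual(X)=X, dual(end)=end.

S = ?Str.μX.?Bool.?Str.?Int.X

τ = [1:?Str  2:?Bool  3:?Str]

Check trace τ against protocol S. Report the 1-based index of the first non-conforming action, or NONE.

NONE

[1] ?Str  ✓  cont: μX.…
[2] ?Bool  ✓  cont: ?Str.?Int.μX.…
[3] ?Str  ✓  cont: ?Int.μX.…
all 3 steps conform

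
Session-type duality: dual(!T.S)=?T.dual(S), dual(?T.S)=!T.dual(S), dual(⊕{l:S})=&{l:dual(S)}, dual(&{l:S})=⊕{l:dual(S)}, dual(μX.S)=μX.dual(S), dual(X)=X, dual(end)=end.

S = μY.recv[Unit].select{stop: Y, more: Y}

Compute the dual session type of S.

μY → μY  (μ self-dual)
  recv[Unit] → send[Unit]
    select{stop,more} → offer{stop,more}  (internal→external)
      • stop:
        dual(Y) = Y
      • more:
        dual(Y) = Y

μY.send[Unit].offer{stop: Y, more: Y}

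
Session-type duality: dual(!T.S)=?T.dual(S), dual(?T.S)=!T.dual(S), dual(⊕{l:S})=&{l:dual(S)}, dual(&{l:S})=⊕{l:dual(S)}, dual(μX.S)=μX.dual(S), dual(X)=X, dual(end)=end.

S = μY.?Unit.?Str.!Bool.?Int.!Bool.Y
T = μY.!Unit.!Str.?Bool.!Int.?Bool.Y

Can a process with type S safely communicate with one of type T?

μY ‖ μY  ok (rec unchanged)
  ?Unit ‖ !Unit  ok
    ?Str ‖ !Str  ok
      !Bool ‖ ?Bool  ok
        ?Int ‖ !Int  ok
          !Bool ‖ ?Bool  ok
            Y ‖ Y  ok

YES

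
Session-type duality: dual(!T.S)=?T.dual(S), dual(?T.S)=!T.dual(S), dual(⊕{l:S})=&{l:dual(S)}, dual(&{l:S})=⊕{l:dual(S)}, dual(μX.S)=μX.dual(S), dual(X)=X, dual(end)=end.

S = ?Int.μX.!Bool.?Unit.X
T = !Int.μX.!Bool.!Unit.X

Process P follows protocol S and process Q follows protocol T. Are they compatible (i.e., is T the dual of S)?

NO

?Int | !Int  ok
  μX | μX  ok (μ self-dual)
    !Bool | !Bool  ✗ same direction on both sides — not dual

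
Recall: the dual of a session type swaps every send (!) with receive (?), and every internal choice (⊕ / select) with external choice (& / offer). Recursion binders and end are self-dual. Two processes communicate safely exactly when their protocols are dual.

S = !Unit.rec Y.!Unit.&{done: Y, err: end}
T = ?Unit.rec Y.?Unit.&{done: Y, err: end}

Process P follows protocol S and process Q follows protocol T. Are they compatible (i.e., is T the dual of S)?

NO

!Unit | ?Unit  ok
  rec Y | rec Y  ok (binder kept)
    !Unit | ?Unit  ok
      &{done,err} | &{done,err}  ✗ choice polarity not flipped — not dual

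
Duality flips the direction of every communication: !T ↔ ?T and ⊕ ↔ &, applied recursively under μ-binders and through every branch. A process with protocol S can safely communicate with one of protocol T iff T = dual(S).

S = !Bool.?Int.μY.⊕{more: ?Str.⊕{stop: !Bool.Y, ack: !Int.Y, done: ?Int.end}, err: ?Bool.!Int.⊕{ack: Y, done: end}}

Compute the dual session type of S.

?Bool.!Int.μY.&{more: !Str.&{stop: ?Bool.Y, ack: ?Int.Y, done: !Int.end}, err: !Bool.?Int.&{ack: Y, done: end}}

!Bool = ?Bool
  ?Int = !Int
    μY = μY  (rec unchanged)
      ⊕{more,err} = &{more,err}  (internal→external)
        • more:
          ?Str = !Str
            ⊕{stop,ack,done} = &{stop,ack,done}  (internal→external)
              • stop:
                !Bool = ?Bool
                  dual(Y) = Y
              • ack:
                !Int = ?Int
                  dual(Y) = Y
              • done:
                ?Int = !Int
                  dual(end) = end
        • err:
          ?Bool = !Bool
            !Int = ?Int
              ⊕{ack,done} = &{ack,done}  (internal→external)
                • ack:
                  dual(Y) = Y
                • done:
                  dual(end) = end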